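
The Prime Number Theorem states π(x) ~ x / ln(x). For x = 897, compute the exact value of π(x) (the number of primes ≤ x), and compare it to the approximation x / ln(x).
π(897) = 154;  x/ln(x) ≈ 131.93;  relative error ≈ 14.33%.

Directly count primes up to 897: π(897) = 154. The PNT approximation gives 897/ln(897) ≈ 897/6.79906 ≈ 131.93. Relative error (π(x) − x/ln(x)) / π(x) ≈ 14.33%; the approximation is known to undercount slightly (Li(x) is a better estimate).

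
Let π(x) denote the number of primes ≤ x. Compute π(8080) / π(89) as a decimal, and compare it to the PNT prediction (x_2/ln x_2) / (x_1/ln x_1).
π(8080)/π(89) = 1014/24 ≈ 42.2500;  PNT prediction ≈ 45.2930.

π(89) = 24 and π(8080) = 1014, so π(8080)/π(89) ≈ 42.2500. The PNT-predicted ratio is (8080/ln(8080)) / (89/ln(89)) ≈ 45.2930. The two agree to within a few percent, as expected.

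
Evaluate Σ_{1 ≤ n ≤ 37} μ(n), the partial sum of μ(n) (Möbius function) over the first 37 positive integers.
Σ_{n ≤ 37} μ(n) = -2

Compute μ(n) for each 1 ≤ n ≤ 37: μ(1) = 1, μ(2) = -1, μ(3) = -1, μ(4) = 0, μ(5) = -1, μ(6) = 1, μ(7) = -1, μ(8) = 0, μ(9) = 0, μ(10) = 1, μ(11) = -1, μ(12) = 0, μ(13) = -1, μ(14) = 1, μ(15) = 1, μ(16) = 0, μ(17) = -1, μ(18) = 0, μ(19) = -1, μ(20) = 0, μ(21) = 1, μ(22) = 1, μ(23) = -1, μ(24) = 0, μ(25) = 0, μ(26) = 1, μ(27) = 0, μ(28) = 0, μ(29) = -1, μ(30) = -1, μ(31) = -1, μ(32) = 0, μ(33) = 1, μ(34) = 1, μ(35) = 1, μ(36) = 0, μ(37) = -1. Summing all 37 values: -2. (Mertens function M(x) = Σ_{n ≤ x} μ(n); on average M(x) should be small (PNT ⟺ M(x) = o(x)).)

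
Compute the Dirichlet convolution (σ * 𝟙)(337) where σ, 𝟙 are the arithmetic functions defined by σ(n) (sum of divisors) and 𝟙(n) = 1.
(σ * 𝟙)(337) = 339

Divisors of 337: [1, 337]. For each d | 337:
  d = 1: σ(1) · 𝟙(337/1) = 1 · 1 = 1
  d = 337: σ(337) · 𝟙(337/337) = 338 · 1 = 338
Summing: (σ * 𝟙)(337) = 1 + 338 = 339.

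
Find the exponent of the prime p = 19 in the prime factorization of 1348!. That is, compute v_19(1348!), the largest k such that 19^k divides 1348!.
v_19(1348!) = 73

Legendre's formula: v_p(n!) = Σ_{k ≥ 1} ⌊n / p^k⌋. For p = 19, n = 1348, the terms are:
  ⌊1348/19^1⌋ = ⌊1348/19⌋ = 70
  ⌊1348/19^2⌋ = ⌊1348/361⌋ = 3
(the next term ⌊1348/19^3⌋ = 0, terminating the sum). Summing: v_19(1348!) = 70 + 3 = 73.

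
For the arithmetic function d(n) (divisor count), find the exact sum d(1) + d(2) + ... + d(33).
Σ_{n ≤ 33} d(n) = 123

Compute d(n) for each 1 ≤ n ≤ 33: d(1) = 1, d(2) = 2, d(3) = 2, d(4) = 3, d(5) = 2, d(6) = 4, d(7) = 2, d(8) = 4, d(9) = 3, d(10) = 4, d(11) = 2, d(12) = 6, d(13) = 2, d(14) = 4, d(15) = 4, d(16) = 5, d(17) = 2, d(18) = 6, d(19) = 2, d(20) = 6, d(21) = 4, d(22) = 4, d(23) = 2, d(24) = 8, d(25) = 3, d(26) = 4, d(27) = 4, d(28) = 6, d(29) = 2, d(30) = 8, d(31) = 2, d(32) = 6, d(33) = 4. Summing all 33 values: 123. (Dirichlet's divisor formula: Σ_{n ≤ x} d(n) = x ln(x) + (2γ − 1) x + O(√x). For x = 33, the asymptotic estimate is ≈ 120.48.)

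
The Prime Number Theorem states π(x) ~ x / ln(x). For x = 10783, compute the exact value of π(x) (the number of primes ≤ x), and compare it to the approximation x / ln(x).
π(10783) = 1313;  x/ln(x) ≈ 1161.24;  relative error ≈ 11.56%.

Directly count primes up to 10783: π(10783) = 1313. The PNT approximation gives 10783/ln(10783) ≈ 10783/9.28573 ≈ 1161.24. Relative error (π(x) − x/ln(x)) / π(x) ≈ 11.56%; the approximation is known to undercount slightly (Li(x) is a better estimate).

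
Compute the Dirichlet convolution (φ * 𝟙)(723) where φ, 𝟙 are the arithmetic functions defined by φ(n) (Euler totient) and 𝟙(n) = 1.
(φ * 𝟙)(723) = 723

Divisors of 723: [1, 3, 241, 723]. For each d | 723:
  d = 1: φ(1) · 𝟙(723/1) = 1 · 1 = 1
  d = 3: φ(3) · 𝟙(723/3) = 2 · 1 = 2
  d = 241: φ(241) · 𝟙(723/241) = 240 · 1 = 240
  d = 723: φ(723) · 𝟙(723/723) = 480 · 1 = 480
Summing: (φ * 𝟙)(723) = 1 + 2 + 240 + 480 = 723.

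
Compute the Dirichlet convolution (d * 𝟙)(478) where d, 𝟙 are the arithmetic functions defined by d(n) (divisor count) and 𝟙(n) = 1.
(d * 𝟙)(478) = 9

Divisors of 478: [1, 2, 239, 478]. For each d | 478:
  d = 1: d(1) · 𝟙(478/1) = 1 · 1 = 1
  d = 2: d(2) · 𝟙(478/2) = 2 · 1 = 2
  d = 239: d(239) · 𝟙(478/239) = 2 · 1 = 2
  d = 478: d(478) · 𝟙(478/478) = 4 · 1 = 4
Summing: (d * 𝟙)(478) = 1 + 2 + 2 + 4 = 9.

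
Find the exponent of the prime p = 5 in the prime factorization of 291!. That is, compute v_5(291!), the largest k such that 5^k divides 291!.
v_5(291!) = 71

Legendre's formula: v_p(n!) = Σ_{k ≥ 1} ⌊n / p^k⌋. For p = 5, n = 291, the terms are:
  ⌊291/5^1⌋ = ⌊291/5⌋ = 58
  ⌊291/5^2⌋ = ⌊291/25⌋ = 11
  ⌊291/5^3⌋ = ⌊291/125⌋ = 2
(the next term ⌊291/5^4⌋ = 0, terminating the sum). Summing: v_5(291!) = 58 + 11 + 2 = 71.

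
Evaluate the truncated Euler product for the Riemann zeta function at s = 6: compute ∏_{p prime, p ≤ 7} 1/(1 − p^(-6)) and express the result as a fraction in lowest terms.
∏ = 5359375/5268016

The primes p ≤ 7 are [2, 3, 5, 7]. For each prime, (1 − 1/p^6)^(-1) = p^6 / (p^6 − 1). The product is (1 − 1/2^6)^(-1), (1 − 1/3^6)^(-1), (1 − 1/5^6)^(-1), (1 − 1/7^6)^(-1) = ∏ p^6 / (p^6 − 1) = 5359375/5268016.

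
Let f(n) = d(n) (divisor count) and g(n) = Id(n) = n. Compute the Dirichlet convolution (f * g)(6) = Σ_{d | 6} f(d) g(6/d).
(d * Id)(6) = 20

Divisors of 6: [1, 2, 3, 6]. For each d | 6:
  d = 1: d(1) · Id(6/1) = 1 · 6 = 6
  d = 2: d(2) · Id(6/2) = 2 · 3 = 6
  d = 3: d(3) · Id(6/3) = 2 · 2 = 4
  d = 6: d(6) · Id(6/6) = 4 · 1 = 4
Summing: (d * Id)(6) = 6 + 6 + 4 + 4 = 20.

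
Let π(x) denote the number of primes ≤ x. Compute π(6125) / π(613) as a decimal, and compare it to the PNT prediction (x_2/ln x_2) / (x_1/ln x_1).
π(6125)/π(613) = 798/112 ≈ 7.1250;  PNT prediction ≈ 7.3544.

π(613) = 112 and π(6125) = 798, so π(6125)/π(613) ≈ 7.1250. The PNT-predicted ratio is (6125/ln(6125)) / (613/ln(613)) ≈ 7.3544. The two agree to within a few percent, as expected.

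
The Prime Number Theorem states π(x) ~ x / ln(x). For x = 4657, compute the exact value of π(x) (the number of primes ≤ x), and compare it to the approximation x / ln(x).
π(4657) = 630;  x/ln(x) ≈ 551.38;  relative error ≈ 12.48%.

Directly count primes up to 4657: π(4657) = 630. The PNT approximation gives 4657/ln(4657) ≈ 4657/8.44613 ≈ 551.38. Relative error (π(x) − x/ln(x)) / π(x) ≈ 12.48%; the approximation is known to undercount slightly (Li(x) is a better estimate).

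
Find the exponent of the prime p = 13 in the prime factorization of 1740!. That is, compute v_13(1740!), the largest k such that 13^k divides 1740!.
v_13(1740!) = 143

Legendre's formula: v_p(n!) = Σ_{k ≥ 1} ⌊n / p^k⌋. For p = 13, n = 1740, the terms are:
  ⌊1740/13^1⌋ = ⌊1740/13⌋ = 133
  ⌊1740/13^2⌋ = ⌊1740/169⌋ = 10
(the next term ⌊1740/13^3⌋ = 0, terminating the sum). Summing: v_13(1740!) = 133 + 10 = 143.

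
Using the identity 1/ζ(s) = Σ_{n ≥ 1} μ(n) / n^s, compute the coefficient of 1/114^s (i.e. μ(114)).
μ(114) = -1

Factor n = 114 = 2 · 3 · 19. μ(n) = 0 if any exponent ≥ 2 (not squarefree); otherwise μ(n) = (−1)^{ω(n)} where ω(n) is the number of distinct prime factors. Applying: μ(114) = -1.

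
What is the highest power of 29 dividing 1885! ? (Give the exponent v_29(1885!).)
v_29(1885!) = 67

Legendre's formula: v_p(n!) = Σ_{k ≥ 1} ⌊n / p^k⌋. For p = 29, n = 1885, the terms are:
  ⌊1885/29^1⌋ = ⌊1885/29⌋ = 65
  ⌊1885/29^2⌋ = ⌊1885/841⌋ = 2
(the next term ⌊1885/29^3⌋ = 0, terminating the sum). Summing: v_29(1885!) = 65 + 2 = 67.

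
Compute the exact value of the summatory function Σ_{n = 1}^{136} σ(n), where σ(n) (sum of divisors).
Σ_{n ≤ 136} σ(n) = 15305

Compute σ(n) for each 1 ≤ n ≤ 136: σ(1) = 1, σ(2) = 3, σ(3) = 4, σ(4) = 7, σ(5) = 6, σ(6) = 12, σ(7) = 8, σ(8) = 15, σ(9) = 13, σ(10) = 18, σ(11) = 12, σ(12) = 28, σ(13) = 14, σ(14) = 24, σ(15) = 24, σ(16) = 31, σ(17) = 18, σ(18) = 39, σ(19) = 20, σ(20) = 42, σ(21) = 32, σ(22) = 36, σ(23) = 24, σ(24) = 60, σ(25) = 31, σ(26) = 42, σ(27) = 40, σ(28) = 56, σ(29) = 30, σ(30) = 72, σ(31) = 32, σ(32) = 63, σ(33) = 48, σ(34) = 54, σ(35) = 48, σ(36) = 91, σ(37) = 38, σ(38) = 60, σ(39) = 56, σ(40) = 90, σ(41) = 42, σ(42) = 96, σ(43) = 44, σ(44) = 84, σ(45) = 78, σ(46) = 72, σ(47) = 48, σ(48) = 124, σ(49) = 57, σ(50) = 93, σ(51) = 72, σ(52) = 98, σ(53) = 54, σ(54) = 120, σ(55) = 72, σ(56) = 120, σ(57) = 80, σ(58) = 90, σ(59) = 60, σ(60) = 168, σ(61) = 62, σ(62) = 96, σ(63) = 104, σ(64) = 127, σ(65) = 84, σ(66) = 144, σ(67) = 68, σ(68) = 126, σ(69) = 96, σ(70) = 144, σ(71) = 72, σ(72) = 195, σ(73) = 74, σ(74) = 114, σ(75) = 124, σ(76) = 140, σ(77) = 96, σ(78) = 168, σ(79) = 80, σ(80) = 186, σ(81) = 121, σ(82) = 126, σ(83) = 84, σ(84) = 224, σ(85) = 108, σ(86) = 132, σ(87) = 120, σ(88) = 180, σ(89) = 90, σ(90) = 234, σ(91) = 112, σ(92) = 168, σ(93) = 128, σ(94) = 144, σ(95) = 120, σ(96) = 252, σ(97) = 98, σ(98) = 171, σ(99) = 156, σ(100) = 217, σ(101) = 102, σ(102) = 216, σ(103) = 104, σ(104) = 210, σ(105) = 192, σ(106) = 162, σ(107) = 108, σ(108) = 280, σ(109) = 110, σ(110) = 216, σ(111) = 152, σ(112) = 248, σ(113) = 114, σ(114) = 240, σ(115) = 144, σ(116) = 210, σ(117) = 182, σ(118) = 180, σ(119) = 144, σ(120) = 360, σ(121) = 133, σ(122) = 186, σ(123) = 168, σ(124) = 224, σ(125) = 156, σ(126) = 312, σ(127) = 128, σ(128) = 255, σ(129) = 176, σ(130) = 252, σ(131) = 132, σ(132) = 336, σ(133) = 160, σ(134) = 204, σ(135) = 240, σ(136) = 270. Summing all 136 values: 15305. (Average order: Σ_{n ≤ x} σ(n) ~ (π²/12) x². For x = 136, (π²/12)·136² ≈ 15212.35.)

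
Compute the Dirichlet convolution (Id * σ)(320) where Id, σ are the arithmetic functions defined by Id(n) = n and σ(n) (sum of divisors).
(Id * σ)(320) = 8459

Divisors of 320: [1, 2, 4, 5, 8, 10, 16, 20, 32, 40, 64, 80, 160, 320]. For each d | 320:
  d = 1: Id(1) · σ(320/1) = 1 · 762 = 762
  d = 2: Id(2) · σ(320/2) = 2 · 378 = 756
  d = 4: Id(4) · σ(320/4) = 4 · 186 = 744
  d = 5: Id(5) · σ(320/5) = 5 · 127 = 635
  d = 8: Id(8) · σ(320/8) = 8 · 90 = 720
  d = 10: Id(10) · σ(320/10) = 10 · 63 = 630
  d = 16: Id(16) · σ(320/16) = 16 · 42 = 672
  d = 20: Id(20) · σ(320/20) = 20 · 31 = 620
  d = 32: Id(32) · σ(320/32) = 32 · 18 = 576
  d = 40: Id(40) · σ(320/40) = 40 · 15 = 600
  d = 64: Id(64) · σ(320/64) = 64 · 6 = 384
  d = 80: Id(80) · σ(320/80) = 80 · 7 = 560
  d = 160: Id(160) · σ(320/160) = 160 · 3 = 480
  d = 320: Id(320) · σ(320/320) = 320 · 1 = 320
Summing: (Id * σ)(320) = 762 + 756 + 744 + 635 + 720 + 630 + 672 + 620 + 576 + 600 + 384 + 560 + 480 + 320 = 8459.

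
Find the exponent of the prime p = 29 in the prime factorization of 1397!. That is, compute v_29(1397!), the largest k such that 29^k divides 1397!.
v_29(1397!) = 49

Legendre's formula: v_p(n!) = Σ_{k ≥ 1} ⌊n / p^k⌋. For p = 29, n = 1397, the terms are:
  ⌊1397/29^1⌋ = ⌊1397/29⌋ = 48
  ⌊1397/29^2⌋ = ⌊1397/841⌋ = 1
(the next term ⌊1397/29^3⌋ = 0, terminating the sum). Summing: v_29(1397!) = 48 + 1 = 49.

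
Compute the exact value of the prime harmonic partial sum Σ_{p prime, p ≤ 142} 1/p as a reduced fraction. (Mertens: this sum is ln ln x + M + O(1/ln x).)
Σ 1/p = 18825509850919239131453102166593625244431364344421618363/10014646650599190067509233131649940057366334653200433090

π(142) = 34, so the primes ≤ 142 are [2, 3, 5, 7, 11, 13, 17, 19, 23, 29, 31, 37, 41, 43, 47, 53, 59, 61, 67, 71, 73, 79, 83, 89, 97, 101, 103, 107, 109, 113, 127, 131, 137, 139]. Summing 1/p over these primes: 18825509850919239131453102166593625244431364344421618363/10014646650599190067509233131649940057366334653200433090 ≈ 1.8798. Mertens estimate ln ln(142) + 0.2615 ≈ 1.8621.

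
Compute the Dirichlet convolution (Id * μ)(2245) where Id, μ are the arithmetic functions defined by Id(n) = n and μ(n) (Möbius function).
(Id * μ)(2245) = 1792

Divisors of 2245: [1, 5, 449, 2245]. For each d | 2245:
  d = 1: Id(1) · μ(2245/1) = 1 · 1 = 1
  d = 5: Id(5) · μ(2245/5) = 5 · -1 = -5
  d = 449: Id(449) · μ(2245/449) = 449 · -1 = -449
  d = 2245: Id(2245) · μ(2245/2245) = 2245 · 1 = 2245
Summing: (Id * μ)(2245) = 1 + -5 + -449 + 2245 = 1792.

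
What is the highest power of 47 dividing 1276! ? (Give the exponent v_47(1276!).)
v_47(1276!) = 27

Legendre's formula: v_p(n!) = Σ_{k ≥ 1} ⌊n / p^k⌋. For p = 47, n = 1276, the terms are:
  ⌊1276/47^1⌋ = ⌊1276/47⌋ = 27
(the next term ⌊1276/47^2⌋ = 0, terminating the sum). Summing: v_47(1276!) = 27 = 27.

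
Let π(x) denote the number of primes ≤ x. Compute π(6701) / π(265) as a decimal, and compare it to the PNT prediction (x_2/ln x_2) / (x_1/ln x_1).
π(6701)/π(265) = 864/56 ≈ 15.4286;  PNT prediction ≈ 16.0151.

π(265) = 56 and π(6701) = 864, so π(6701)/π(265) ≈ 15.4286. The PNT-predicted ratio is (6701/ln(6701)) / (265/ln(265)) ≈ 16.0151. The two agree to within a few percent, as expected.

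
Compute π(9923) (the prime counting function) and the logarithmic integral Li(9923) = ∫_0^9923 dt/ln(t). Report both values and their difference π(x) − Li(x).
π(9923) = 1223;  Li(9923) ≈ 1237.77;  π(x) − Li(x) ≈ -14.77.

Direct count of primes ≤ 9923 gives π(9923) = 1223. Numerical evaluation of the logarithmic integral gives Li(9923) ≈ 1237.77. The difference π(x) − Li(x) ≈ -14.77 is typically negative for small/moderate x (Li(x) overestimates), though Littlewood's theorem shows this sign changes infinitely often.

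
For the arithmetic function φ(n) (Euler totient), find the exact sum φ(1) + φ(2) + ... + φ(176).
Σ_{n ≤ 176} φ(n) = 9450

Compute φ(n) for each 1 ≤ n ≤ 176: φ(1) = 1, φ(2) = 1, φ(3) = 2, φ(4) = 2, φ(5) = 4, φ(6) = 2, φ(7) = 6, φ(8) = 4, φ(9) = 6, φ(10) = 4, φ(11) = 10, φ(12) = 4, φ(13) = 12, φ(14) = 6, φ(15) = 8, φ(16) = 8, φ(17) = 16, φ(18) = 6, φ(19) = 18, φ(20) = 8, φ(21) = 12, φ(22) = 10, φ(23) = 22, φ(24) = 8, φ(25) = 20, φ(26) = 12, φ(27) = 18, φ(28) = 12, φ(29) = 28, φ(30) = 8, φ(31) = 30, φ(32) = 16, φ(33) = 20, φ(34) = 16, φ(35) = 24, φ(36) = 12, φ(37) = 36, φ(38) = 18, φ(39) = 24, φ(40) = 16, φ(41) = 40, φ(42) = 12, φ(43) = 42, φ(44) = 20, φ(45) = 24, φ(46) = 22, φ(47) = 46, φ(48) = 16, φ(49) = 42, φ(50) = 20, φ(51) = 32, φ(52) = 24, φ(53) = 52, φ(54) = 18, φ(55) = 40, φ(56) = 24, φ(57) = 36, φ(58) = 28, φ(59) = 58, φ(60) = 16, φ(61) = 60, φ(62) = 30, φ(63) = 36, φ(64) = 32, φ(65) = 48, φ(66) = 20, φ(67) = 66, φ(68) = 32, φ(69) = 44, φ(70) = 24, φ(71) = 70, φ(72) = 24, φ(73) = 72, φ(74) = 36, φ(75) = 40, φ(76) = 36, φ(77) = 60, φ(78) = 24, φ(79) = 78, φ(80) = 32, φ(81) = 54, φ(82) = 40, φ(83) = 82, φ(84) = 24, φ(85) = 64, φ(86) = 42, φ(87) = 56, φ(88) = 40, φ(89) = 88, φ(90) = 24, φ(91) = 72, φ(92) = 44, φ(93) = 60, φ(94) = 46, φ(95) = 72, φ(96) = 32, φ(97) = 96, φ(98) = 42, φ(99) = 60, φ(100) = 40, φ(101) = 100, φ(102) = 32, φ(103) = 102, φ(104) = 48, φ(105) = 48, φ(106) = 52, φ(107) = 106, φ(108) = 36, φ(109) = 108, φ(110) = 40, φ(111) = 72, φ(112) = 48, φ(113) = 112, φ(114) = 36, φ(115) = 88, φ(116) = 56, φ(117) = 72, φ(118) = 58, φ(119) = 96, φ(120) = 32, φ(121) = 110, φ(122) = 60, φ(123) = 80, φ(124) = 60, φ(125) = 100, φ(126) = 36, φ(127) = 126, φ(128) = 64, φ(129) = 84, φ(130) = 48, φ(131) = 130, φ(132) = 40, φ(133) = 108, φ(134) = 66, φ(135) = 72, φ(136) = 64, φ(137) = 136, φ(138) = 44, φ(139) = 138, φ(140) = 48, φ(141) = 92, φ(142) = 70, φ(143) = 120, φ(144) = 48, φ(145) = 112, φ(146) = 72, φ(147) = 84, φ(148) = 72, φ(149) = 148, φ(150) = 40, φ(151) = 150, φ(152) = 72, φ(153) = 96, φ(154) = 60, φ(155) = 120, φ(156) = 48, φ(157) = 156, φ(158) = 78, φ(159) = 104, φ(160) = 64, φ(161) = 132, φ(162) = 54, φ(163) = 162, φ(164) = 80, φ(165) = 80, φ(166) = 82, φ(167) = 166, φ(168) = 48, φ(169) = 156, φ(170) = 64, φ(171) = 108, φ(172) = 84, φ(173) = 172, φ(174) = 56, φ(175) = 120, φ(176) = 80. Summing all 176 values: 9450. (Average order: Σ_{n ≤ x} φ(n) ~ (3/π²) x². For x = 176, (3/π²)·176² ≈ 9415.57.)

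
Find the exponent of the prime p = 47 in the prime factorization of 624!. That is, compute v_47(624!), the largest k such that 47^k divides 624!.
v_47(624!) = 13

Legendre's formula: v_p(n!) = Σ_{k ≥ 1} ⌊n / p^k⌋. For p = 47, n = 624, the terms are:
  ⌊624/47^1⌋ = ⌊624/47⌋ = 13
(the next term ⌊624/47^2⌋ = 0, terminating the sum). Summing: v_47(624!) = 13 = 13.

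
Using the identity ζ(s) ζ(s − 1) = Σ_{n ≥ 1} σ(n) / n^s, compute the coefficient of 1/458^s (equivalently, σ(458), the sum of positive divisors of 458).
σ(458) = 690

In the product (Σ m^0/m^s)(Σ k / k^s) = Σ (Σ_{d | n} d) / n^s, the coefficient of 1/n^s is σ(n) = Σ_{d | n} d. For n = 458, divisors are [1, 2, 229, 458]; summing: σ(458) = 690.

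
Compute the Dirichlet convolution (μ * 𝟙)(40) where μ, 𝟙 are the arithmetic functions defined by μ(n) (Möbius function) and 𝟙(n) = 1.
(μ * 𝟙)(40) = 0

Divisors of 40: [1, 2, 4, 5, 8, 10, 20, 40]. For each d | 40:
  d = 1: μ(1) · 𝟙(40/1) = 1 · 1 = 1
  d = 2: μ(2) · 𝟙(40/2) = -1 · 1 = -1
  d = 4: μ(4) · 𝟙(40/4) = 0 · 1 = 0
  d = 5: μ(5) · 𝟙(40/5) = -1 · 1 = -1
  d = 8: μ(8) · 𝟙(40/8) = 0 · 1 = 0
  d = 10: μ(10) · 𝟙(40/10) = 1 · 1 = 1
  d = 20: μ(20) · 𝟙(40/20) = 0 · 1 = 0
  d = 40: μ(40) · 𝟙(40/40) = 0 · 1 = 0
Summing: (μ * 𝟙)(40) = 1 + -1 + 0 + -1 + 0 + 1 + 0 + 0 = 0.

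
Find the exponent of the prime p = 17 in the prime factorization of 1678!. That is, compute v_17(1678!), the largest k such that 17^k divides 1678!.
v_17(1678!) = 103

Legendre's formula: v_p(n!) = Σ_{k ≥ 1} ⌊n / p^k⌋. For p = 17, n = 1678, the terms are:
  ⌊1678/17^1⌋ = ⌊1678/17⌋ = 98
  ⌊1678/17^2⌋ = ⌊1678/289⌋ = 5
(the next term ⌊1678/17^3⌋ = 0, terminating the sum). Summing: v_17(1678!) = 98 + 5 = 103.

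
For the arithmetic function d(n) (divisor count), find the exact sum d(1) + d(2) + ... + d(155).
Σ_{n ≤ 155} d(n) = 808

Compute d(n) for each 1 ≤ n ≤ 155: d(1) = 1, d(2) = 2, d(3) = 2, d(4) = 3, d(5) = 2, d(6) = 4, d(7) = 2, d(8) = 4, d(9) = 3, d(10) = 4, d(11) = 2, d(12) = 6, d(13) = 2, d(14) = 4, d(15) = 4, d(16) = 5, d(17) = 2, d(18) = 6, d(19) = 2, d(20) = 6, d(21) = 4, d(22) = 4, d(23) = 2, d(24) = 8, d(25) = 3, d(26) = 4, d(27) = 4, d(28) = 6, d(29) = 2, d(30) = 8, d(31) = 2, d(32) = 6, d(33) = 4, d(34) = 4, d(35) = 4, d(36) = 9, d(37) = 2, d(38) = 4, d(39) = 4, d(40) = 8, d(41) = 2, d(42) = 8, d(43) = 2, d(44) = 6, d(45) = 6, d(46) = 4, d(47) = 2, d(48) = 10, d(49) = 3, d(50) = 6, d(51) = 4, d(52) = 6, d(53) = 2, d(54) = 8, d(55) = 4, d(56) = 8, d(57) = 4, d(58) = 4, d(59) = 2, d(60) = 12, d(61) = 2, d(62) = 4, d(63) = 6, d(64) = 7, d(65) = 4, d(66) = 8, d(67) = 2, d(68) = 6, d(69) = 4, d(70) = 8, d(71) = 2, d(72) = 12, d(73) = 2, d(74) = 4, d(75) = 6, d(76) = 6, d(77) = 4, d(78) = 8, d(79) = 2, d(80) = 10, d(81) = 5, d(82) = 4, d(83) = 2, d(84) = 12, d(85) = 4, d(86) = 4, d(87) = 4, d(88) = 8, d(89) = 2, d(90) = 12, d(91) = 4, d(92) = 6, d(93) = 4, d(94) = 4, d(95) = 4, d(96) = 12, d(97) = 2, d(98) = 6, d(99) = 6, d(100) = 9, d(101) = 2, d(102) = 8, d(103) = 2, d(104) = 8, d(105) = 8, d(106) = 4, d(107) = 2, d(108) = 12, d(109) = 2, d(110) = 8, d(111) = 4, d(112) = 10, d(113) = 2, d(114) = 8, d(115) = 4, d(116) = 6, d(117) = 6, d(118) = 4, d(119) = 4, d(120) = 16, d(121) = 3, d(122) = 4, d(123) = 4, d(124) = 6, d(125) = 4, d(126) = 12, d(127) = 2, d(128) = 8, d(129) = 4, d(130) = 8, d(131) = 2, d(132) = 12, d(133) = 4, d(134) = 4, d(135) = 8, d(136) = 8, d(137) = 2, d(138) = 8, d(139) = 2, d(140) = 12, d(141) = 4, d(142) = 4, d(143) = 4, d(144) = 15, d(145) = 4, d(146) = 4, d(147) = 6, d(148) = 6, d(149) = 2, d(150) = 12, d(151) = 2, d(152) = 8, d(153) = 6, d(154) = 8, d(155) = 4. Summing all 155 values: 808. (Dirichlet's divisor formula: Σ_{n ≤ x} d(n) = x ln(x) + (2γ − 1) x + O(√x). For x = 155, the asymptotic estimate is ≈ 805.67.)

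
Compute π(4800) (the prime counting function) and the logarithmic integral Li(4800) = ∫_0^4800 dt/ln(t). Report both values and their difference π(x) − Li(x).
π(4800) = 646;  Li(4800) ≈ 660.74;  π(x) − Li(x) ≈ -14.74.

Direct count of primes ≤ 4800 gives π(4800) = 646. Numerical evaluation of the logarithmic integral gives Li(4800) ≈ 660.74. The difference π(x) − Li(x) ≈ -14.74 is typically negative for small/moderate x (Li(x) overestimates), though Littlewood's theorem shows this sign changes infinitely often.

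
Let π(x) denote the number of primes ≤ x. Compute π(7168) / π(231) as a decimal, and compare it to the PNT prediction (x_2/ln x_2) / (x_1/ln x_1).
π(7168)/π(231) = 916/50 ≈ 18.3200;  PNT prediction ≈ 19.0236.

π(231) = 50 and π(7168) = 916, so π(7168)/π(231) ≈ 18.3200. The PNT-predicted ratio is (7168/ln(7168)) / (231/ln(231)) ≈ 19.0236. The two agree to within a few percent, as expected.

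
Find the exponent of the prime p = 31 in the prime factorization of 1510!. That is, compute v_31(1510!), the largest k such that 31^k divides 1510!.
v_31(1510!) = 49

Legendre's formula: v_p(n!) = Σ_{k ≥ 1} ⌊n / p^k⌋. For p = 31, n = 1510, the terms are:
  ⌊1510/31^1⌋ = ⌊1510/31⌋ = 48
  ⌊1510/31^2⌋ = ⌊1510/961⌋ = 1
(the next term ⌊1510/31^3⌋ = 0, terminating the sum). Summing: v_31(1510!) = 48 + 1 = 49.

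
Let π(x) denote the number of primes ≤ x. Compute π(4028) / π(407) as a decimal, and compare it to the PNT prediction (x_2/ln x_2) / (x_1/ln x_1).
π(4028)/π(407) = 557/79 ≈ 7.0506;  PNT prediction ≈ 7.1639.

π(407) = 79 and π(4028) = 557, so π(4028)/π(407) ≈ 7.0506. The PNT-predicted ratio is (4028/ln(4028)) / (407/ln(407)) ≈ 7.1639. The two agree to within a few percent, as expected.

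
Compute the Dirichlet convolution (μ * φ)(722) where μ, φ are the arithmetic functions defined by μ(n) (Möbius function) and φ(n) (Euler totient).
(μ * φ)(722) = 0

Divisors of 722: [1, 2, 19, 38, 361, 722]. For each d | 722:
  d = 1: μ(1) · φ(722/1) = 1 · 342 = 342
  d = 2: μ(2) · φ(722/2) = -1 · 342 = -342
  d = 19: μ(19) · φ(722/19) = -1 · 18 = -18
  d = 38: μ(38) · φ(722/38) = 1 · 18 = 18
  d = 361: μ(361) · φ(722/361) = 0 · 1 = 0
  d = 722: μ(722) · φ(722/722) = 0 · 1 = 0
Summing: (μ * φ)(722) = 342 + -342 + -18 + 18 + 0 + 0 = 0.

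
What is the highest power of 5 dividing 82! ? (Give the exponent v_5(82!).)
v_5(82!) = 19

Legendre's formula: v_p(n!) = Σ_{k ≥ 1} ⌊n / p^k⌋. For p = 5, n = 82, the terms are:
  ⌊82/5^1⌋ = ⌊82/5⌋ = 16
  ⌊82/5^2⌋ = ⌊82/25⌋ = 3
(the next term ⌊82/5^3⌋ = 0, terminating the sum). Summing: v_5(82!) = 16 + 3 = 19.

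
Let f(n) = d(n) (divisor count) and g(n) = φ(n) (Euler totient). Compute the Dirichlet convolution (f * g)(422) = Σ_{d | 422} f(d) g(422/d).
(d * φ)(422) = 636

Divisors of 422: [1, 2, 211, 422]. For each d | 422:
  d = 1: d(1) · φ(422/1) = 1 · 210 = 210
  d = 2: d(2) · φ(422/2) = 2 · 210 = 420
  d = 211: d(211) · φ(422/211) = 2 · 1 = 2
  d = 422: d(422) · φ(422/422) = 4 · 1 = 4
Summing: (d * φ)(422) = 210 + 420 + 2 + 4 = 636.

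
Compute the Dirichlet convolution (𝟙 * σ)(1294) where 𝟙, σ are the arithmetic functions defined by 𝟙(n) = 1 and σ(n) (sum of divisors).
(𝟙 * σ)(1294) = 2596

Divisors of 1294: [1, 2, 647, 1294]. For each d | 1294:
  d = 1: 𝟙(1) · σ(1294/1) = 1 · 1944 = 1944
  d = 2: 𝟙(2) · σ(1294/2) = 1 · 648 = 648
  d = 647: 𝟙(647) · σ(1294/647) = 1 · 3 = 3
  d = 1294: 𝟙(1294) · σ(1294/1294) = 1 · 1 = 1
Summing: (𝟙 * σ)(1294) = 1944 + 648 + 3 + 1 = 2596.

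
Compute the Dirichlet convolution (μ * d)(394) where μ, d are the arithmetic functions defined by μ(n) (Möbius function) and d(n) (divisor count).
(μ * d)(394) = 1

Divisors of 394: [1, 2, 197, 394]. For each d | 394:
  d = 1: μ(1) · d(394/1) = 1 · 4 = 4
  d = 2: μ(2) · d(394/2) = -1 · 2 = -2
  d = 197: μ(197) · d(394/197) = -1 · 2 = -2
  d = 394: μ(394) · d(394/394) = 1 · 1 = 1
Summing: (μ * d)(394) = 4 + -2 + -2 + 1 = 1.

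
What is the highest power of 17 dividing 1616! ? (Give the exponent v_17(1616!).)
v_17(1616!) = 100

Legendre's formula: v_p(n!) = Σ_{k ≥ 1} ⌊n / p^k⌋. For p = 17, n = 1616, the terms are:
  ⌊1616/17^1⌋ = ⌊1616/17⌋ = 95
  ⌊1616/17^2⌋ = ⌊1616/289⌋ = 5
(the next term ⌊1616/17^3⌋ = 0, terminating the sum). Summing: v_17(1616!) = 95 + 5 = 100.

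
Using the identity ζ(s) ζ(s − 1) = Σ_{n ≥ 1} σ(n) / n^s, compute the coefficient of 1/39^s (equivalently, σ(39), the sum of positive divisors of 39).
σ(39) = 56

In the product (Σ m^0/m^s)(Σ k / k^s) = Σ (Σ_{d | n} d) / n^s, the coefficient of 1/n^s is σ(n) = Σ_{d | n} d. For n = 39, divisors are [1, 3, 13, 39]; summing: σ(39) = 56.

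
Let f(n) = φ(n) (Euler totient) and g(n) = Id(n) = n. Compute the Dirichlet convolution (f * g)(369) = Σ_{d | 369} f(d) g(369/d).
(φ * Id)(369) = 1701

Divisors of 369: [1, 3, 9, 41, 123, 369]. For each d | 369:
  d = 1: φ(1) · Id(369/1) = 1 · 369 = 369
  d = 3: φ(3) · Id(369/3) = 2 · 123 = 246
  d = 9: φ(9) · Id(369/9) = 6 · 41 = 246
  d = 41: φ(41) · Id(369/41) = 40 · 9 = 360
  d = 123: φ(123) · Id(369/123) = 80 · 3 = 240
  d = 369: φ(369) · Id(369/369) = 240 · 1 = 240
Summing: (φ * Id)(369) = 369 + 246 + 246 + 360 + 240 + 240 = 1701.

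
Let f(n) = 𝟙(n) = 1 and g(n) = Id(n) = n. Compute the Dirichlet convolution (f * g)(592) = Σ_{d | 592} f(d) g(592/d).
(𝟙 * Id)(592) = 1178

Divisors of 592: [1, 2, 4, 8, 16, 37, 74, 148, 296, 592]. For each d | 592:
  d = 1: 𝟙(1) · Id(592/1) = 1 · 592 = 592
  d = 2: 𝟙(2) · Id(592/2) = 1 · 296 = 296
  d = 4: 𝟙(4) · Id(592/4) = 1 · 148 = 148
  d = 8: 𝟙(8) · Id(592/8) = 1 · 74 = 74
  d = 16: 𝟙(16) · Id(592/16) = 1 · 37 = 37
  d = 37: 𝟙(37) · Id(592/37) = 1 · 16 = 16
  d = 74: 𝟙(74) · Id(592/74) = 1 · 8 = 8
  d = 148: 𝟙(148) · Id(592/148) = 1 · 4 = 4
  d = 296: 𝟙(296) · Id(592/296) = 1 · 2 = 2
  d = 592: 𝟙(592) · Id(592/592) = 1 · 1 = 1
Summing: (𝟙 * Id)(592) = 592 + 296 + 148 + 74 + 37 + 16 + 8 + 4 + 2 + 1 = 1178.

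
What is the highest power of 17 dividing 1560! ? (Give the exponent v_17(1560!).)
v_17(1560!) = 96

Legendre's formula: v_p(n!) = Σ_{k ≥ 1} ⌊n / p^k⌋. For p = 17, n = 1560, the terms are:
  ⌊1560/17^1⌋ = ⌊1560/17⌋ = 91
  ⌊1560/17^2⌋ = ⌊1560/289⌋ = 5
(the next term ⌊1560/17^3⌋ = 0, terminating the sum). Summing: v_17(1560!) = 91 + 5 = 96.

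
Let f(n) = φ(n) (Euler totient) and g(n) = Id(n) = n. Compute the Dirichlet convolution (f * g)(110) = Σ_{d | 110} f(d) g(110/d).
(φ * Id)(110) = 567

Divisors of 110: [1, 2, 5, 10, 11, 22, 55, 110]. For each d | 110:
  d = 1: φ(1) · Id(110/1) = 1 · 110 = 110
  d = 2: φ(2) · Id(110/2) = 1 · 55 = 55
  d = 5: φ(5) · Id(110/5) = 4 · 22 = 88
  d = 10: φ(10) · Id(110/10) = 4 · 11 = 44
  d = 11: φ(11) · Id(110/11) = 10 · 10 = 100
  d = 22: φ(22) · Id(110/22) = 10 · 5 = 50
  d = 55: φ(55) · Id(110/55) = 40 · 2 = 80
  d = 110: φ(110) · Id(110/110) = 40 · 1 = 40
Summing: (φ * Id)(110) = 110 + 55 + 88 + 44 + 100 + 50 + 80 + 40 = 567.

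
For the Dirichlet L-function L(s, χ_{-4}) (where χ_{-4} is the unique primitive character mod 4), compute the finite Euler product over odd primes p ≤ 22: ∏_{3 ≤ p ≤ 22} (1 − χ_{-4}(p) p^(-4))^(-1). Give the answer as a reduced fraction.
∏ = 10388364341566686475/10504466734429503488

The odd primes p ≤ 22 are [3, 5, 7, 11, 13, 17, 19]. For each, χ(p) = 1 if p ≡ 1 mod 4, χ(p) = −1 if p ≡ 3 mod 4. Taking (1 − χ(p)/p^4)^(-1) = p^4/(p^4 − χ(p)): (1 − (-1)/3^4)^(-1) · (1 − (1)/5^4)^(-1) · (1 − (-1)/7^4)^(-1) · (1 − (-1)/11^4)^(-1) · (1 − (1)/13^4)^(-1) · (1 − (1)/17^4)^(-1) · (1 − (-1)/19^4)^(-1) = 10388364341566686475/10504466734429503488.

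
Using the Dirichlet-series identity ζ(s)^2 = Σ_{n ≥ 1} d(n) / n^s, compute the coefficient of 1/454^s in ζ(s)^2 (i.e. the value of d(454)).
d(454) = 4

ζ(s)^2 = (Σ 1/m^s)(Σ 1/k^s). The coefficient of 1/n^s in the product is the number of ordered pairs (m, k) with mk = n, which equals d(n). For n = 454, divisors are [1, 2, 227, 454], so d(454) = 4.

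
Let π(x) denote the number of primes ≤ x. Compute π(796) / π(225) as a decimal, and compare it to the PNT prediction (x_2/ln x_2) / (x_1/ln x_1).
π(796)/π(225) = 138/48 ≈ 2.8750;  PNT prediction ≈ 2.8686.

π(225) = 48 and π(796) = 138, so π(796)/π(225) ≈ 2.8750. The PNT-predicted ratio is (796/ln(796)) / (225/ln(225)) ≈ 2.8686. The two agree to within a few percent, as expected.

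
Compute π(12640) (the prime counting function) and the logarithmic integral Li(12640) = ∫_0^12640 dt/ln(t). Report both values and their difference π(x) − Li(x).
π(12640) = 1509;  Li(12640) ≈ 1529.05;  π(x) − Li(x) ≈ -20.05.

Direct count of primes ≤ 12640 gives π(12640) = 1509. Numerical evaluation of the logarithmic integral gives Li(12640) ≈ 1529.05. The difference π(x) − Li(x) ≈ -20.05 is typically negative for small/moderate x (Li(x) overestimates), though Littlewood's theorem shows this sign changes infinitely often.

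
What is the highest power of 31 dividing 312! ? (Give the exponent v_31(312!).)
v_31(312!) = 10

Legendre's formula: v_p(n!) = Σ_{k ≥ 1} ⌊n / p^k⌋. For p = 31, n = 312, the terms are:
  ⌊312/31^1⌋ = ⌊312/31⌋ = 10
(the next term ⌊312/31^2⌋ = 0, terminating the sum). Summing: v_31(312!) = 10 = 10.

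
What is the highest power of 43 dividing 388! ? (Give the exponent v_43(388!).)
v_43(388!) = 9

Legendre's formula: v_p(n!) = Σ_{k ≥ 1} ⌊n / p^k⌋. For p = 43, n = 388, the terms are:
  ⌊388/43^1⌋ = ⌊388/43⌋ = 9
(the next term ⌊388/43^2⌋ = 0, terminating the sum). Summing: v_43(388!) = 9 = 9.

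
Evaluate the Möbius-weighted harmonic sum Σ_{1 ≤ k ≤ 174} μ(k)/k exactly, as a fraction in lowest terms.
Σ μ(k)/k = -291895861671370214401988773976597804369856804354890517841750669749/27764983964554203230141949225149376041830084932479143674493613998285

Values of μ(k) for 1 ≤ k ≤ 174: μ(1) = 1, μ(2) = -1, μ(3) = -1, μ(5) = -1, μ(6) = 1, μ(7) = -1, μ(10) = 1, μ(11) = -1, μ(13) = -1, μ(14) = 1, μ(15) = 1, μ(17) = -1, μ(19) = -1, μ(21) = 1, μ(22) = 1, μ(23) = -1, μ(26) = 1, μ(29) = -1, μ(30) = -1, μ(31) = -1, μ(33) = 1, μ(34) = 1, μ(35) = 1, μ(37) = -1, μ(38) = 1, μ(39) = 1, μ(41) = -1, μ(42) = -1, μ(43) = -1, μ(46) = 1, μ(47) = -1, μ(51) = 1, μ(53) = -1, μ(55) = 1, μ(57) = 1, μ(58) = 1, μ(59) = -1, μ(61) = -1, μ(62) = 1, μ(65) = 1, μ(66) = -1, μ(67) = -1, μ(69) = 1, μ(70) = -1, μ(71) = -1, μ(73) = -1, μ(74) = 1, μ(77) = 1, μ(78) = -1, μ(79) = -1, μ(82) = 1, μ(83) = -1, μ(85) = 1, μ(86) = 1, μ(87) = 1, μ(89) = -1, μ(91) = 1, μ(93) = 1, μ(94) = 1, μ(95) = 1, μ(97) = -1, μ(101) = -1, μ(102) = -1, μ(103) = -1, μ(105) = -1, μ(106) = 1, μ(107) = -1, μ(109) = -1, μ(110) = -1, μ(111) = 1, μ(113) = -1, μ(114) = -1, μ(115) = 1, μ(118) = 1, μ(119) = 1, μ(122) = 1, μ(123) = 1, μ(127) = -1, μ(129) = 1, μ(130) = -1, μ(131) = -1, μ(133) = 1, μ(134) = 1, μ(137) = -1, μ(138) = -1, μ(139) = -1, μ(141) = 1, μ(142) = 1, μ(143) = 1, μ(145) = 1, μ(146) = 1, μ(149) = -1, μ(151) = -1, μ(154) = -1, μ(155) = 1, μ(157) = -1, μ(158) = 1, μ(159) = 1, μ(161) = 1, μ(163) = -1, μ(165) = -1, μ(166) = 1, μ(167) = -1, μ(170) = -1, μ(173) = -1, μ(174) = -1, with μ = 0 on non-squarefree integers. Summing μ(k)/k for k where μ(k) ≠ 0 gives -291895861671370214401988773976597804369856804354890517841750669749/27764983964554203230141949225149376041830084932479143674493613998285 ≈ -0.0105. (PNT ⟺ this sum → 0 as n → ∞.)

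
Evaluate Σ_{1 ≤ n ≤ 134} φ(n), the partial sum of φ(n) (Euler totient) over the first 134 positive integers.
Σ_{n ≤ 134} φ(n) = 5498

Compute φ(n) for each 1 ≤ n ≤ 134: φ(1) = 1, φ(2) = 1, φ(3) = 2, φ(4) = 2, φ(5) = 4, φ(6) = 2, φ(7) = 6, φ(8) = 4, φ(9) = 6, φ(10) = 4, φ(11) = 10, φ(12) = 4, φ(13) = 12, φ(14) = 6, φ(15) = 8, φ(16) = 8, φ(17) = 16, φ(18) = 6, φ(19) = 18, φ(20) = 8, φ(21) = 12, φ(22) = 10, φ(23) = 22, φ(24) = 8, φ(25) = 20, φ(26) = 12, φ(27) = 18, φ(28) = 12, φ(29) = 28, φ(30) = 8, φ(31) = 30, φ(32) = 16, φ(33) = 20, φ(34) = 16, φ(35) = 24, φ(36) = 12, φ(37) = 36, φ(38) = 18, φ(39) = 24, φ(40) = 16, φ(41) = 40, φ(42) = 12, φ(43) = 42, φ(44) = 20, φ(45) = 24, φ(46) = 22, φ(47) = 46, φ(48) = 16, φ(49) = 42, φ(50) = 20, φ(51) = 32, φ(52) = 24, φ(53) = 52, φ(54) = 18, φ(55) = 40, φ(56) = 24, φ(57) = 36, φ(58) = 28, φ(59) = 58, φ(60) = 16, φ(61) = 60, φ(62) = 30, φ(63) = 36, φ(64) = 32, φ(65) = 48, φ(66) = 20, φ(67) = 66, φ(68) = 32, φ(69) = 44, φ(70) = 24, φ(71) = 70, φ(72) = 24, φ(73) = 72, φ(74) = 36, φ(75) = 40, φ(76) = 36, φ(77) = 60, φ(78) = 24, φ(79) = 78, φ(80) = 32, φ(81) = 54, φ(82) = 40, φ(83) = 82, φ(84) = 24, φ(85) = 64, φ(86) = 42, φ(87) = 56, φ(88) = 40, φ(89) = 88, φ(90) = 24, φ(91) = 72, φ(92) = 44, φ(93) = 60, φ(94) = 46, φ(95) = 72, φ(96) = 32, φ(97) = 96, φ(98) = 42, φ(99) = 60, φ(100) = 40, φ(101) = 100, φ(102) = 32, φ(103) = 102, φ(104) = 48, φ(105) = 48, φ(106) = 52, φ(107) = 106, φ(108) = 36, φ(109) = 108, φ(110) = 40, φ(111) = 72, φ(112) = 48, φ(113) = 112, φ(114) = 36, φ(115) = 88, φ(116) = 56, φ(117) = 72, φ(118) = 58, φ(119) = 96, φ(120) = 32, φ(121) = 110, φ(122) = 60, φ(123) = 80, φ(124) = 60, φ(125) = 100, φ(126) = 36, φ(127) = 126, φ(128) = 64, φ(129) = 84, φ(130) = 48, φ(131) = 130, φ(132) = 40, φ(133) = 108, φ(134) = 66. Summing all 134 values: 5498. (Average order: Σ_{n ≤ x} φ(n) ~ (3/π²) x². For x = 134, (3/π²)·134² ≈ 5457.97.)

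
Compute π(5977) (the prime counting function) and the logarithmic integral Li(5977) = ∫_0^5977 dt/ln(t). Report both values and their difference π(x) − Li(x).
π(5977) = 781;  Li(5977) ≈ 797.77;  π(x) − Li(x) ≈ -16.77.

Direct count of primes ≤ 5977 gives π(5977) = 781. Numerical evaluation of the logarithmic integral gives Li(5977) ≈ 797.77. The difference π(x) − Li(x) ≈ -16.77 is typically negative for small/moderate x (Li(x) overestimates), though Littlewood's theorem shows this sign changes infinitely often.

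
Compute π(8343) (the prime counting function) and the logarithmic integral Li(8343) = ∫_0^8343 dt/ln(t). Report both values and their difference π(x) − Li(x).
π(8343) = 1045;  Li(8343) ≈ 1064.49;  π(x) − Li(x) ≈ -19.49.

Direct count of primes ≤ 8343 gives π(8343) = 1045. Numerical evaluation of the logarithmic integral gives Li(8343) ≈ 1064.49. The difference π(x) − Li(x) ≈ -19.49 is typically negative for small/moderate x (Li(x) overestimates), though Littlewood's theorem shows this sign changes infinitely often.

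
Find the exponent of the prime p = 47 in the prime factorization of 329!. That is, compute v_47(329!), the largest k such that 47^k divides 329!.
v_47(329!) = 7

Legendre's formula: v_p(n!) = Σ_{k ≥ 1} ⌊n / p^k⌋. For p = 47, n = 329, the terms are:
  ⌊329/47^1⌋ = ⌊329/47⌋ = 7
(the next term ⌊329/47^2⌋ = 0, terminating the sum). Summing: v_47(329!) = 7 = 7.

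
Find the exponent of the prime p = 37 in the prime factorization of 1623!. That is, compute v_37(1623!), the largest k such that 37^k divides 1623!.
v_37(1623!) = 44

Legendre's formula: v_p(n!) = Σ_{k ≥ 1} ⌊n / p^k⌋. For p = 37, n = 1623, the terms are:
  ⌊1623/37^1⌋ = ⌊1623/37⌋ = 43
  ⌊1623/37^2⌋ = ⌊1623/1369⌋ = 1
(the next term ⌊1623/37^3⌋ = 0, terminating the sum). Summing: v_37(1623!) = 43 + 1 = 44.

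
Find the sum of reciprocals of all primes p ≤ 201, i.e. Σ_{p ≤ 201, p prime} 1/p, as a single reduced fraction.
Σ 1/p = 15202313841027497739047080375538859939135227730139536997746371469607707132833646367/7799922041683461553249199106329813876687996789903550945093032474868511536164700810

π(201) = 46, so the primes ≤ 201 are [2, 3, 5, 7, 11, 13, 17, 19, 23, 29, 31, 37, 41, 43, 47, 53, 59, 61, 67, 71, 73, 79, 83, 89, 97, 101, 103, 107, 109, 113, 127, 131, 137, 139, 149, 151, 157, 163, 167, 173, 179, 181, 191, 193, 197, 199]. Summing 1/p over these primes: 15202313841027497739047080375538859939135227730139536997746371469607707132833646367/7799922041683461553249199106329813876687996789903550945093032474868511536164700810 ≈ 1.9490. Mertens estimate ln ln(201) + 0.2615 ≈ 1.9298.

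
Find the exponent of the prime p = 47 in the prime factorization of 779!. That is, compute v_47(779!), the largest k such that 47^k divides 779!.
v_47(779!) = 16

Legendre's formula: v_p(n!) = Σ_{k ≥ 1} ⌊n / p^k⌋. For p = 47, n = 779, the terms are:
  ⌊779/47^1⌋ = ⌊779/47⌋ = 16
(the next term ⌊779/47^2⌋ = 0, terminating the sum). Summing: v_47(779!) = 16 = 16.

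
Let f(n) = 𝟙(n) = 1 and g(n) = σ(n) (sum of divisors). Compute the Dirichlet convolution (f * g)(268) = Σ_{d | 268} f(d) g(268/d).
(𝟙 * σ)(268) = 759

Divisors of 268: [1, 2, 4, 67, 134, 268]. For each d | 268:
  d = 1: 𝟙(1) · σ(268/1) = 1 · 476 = 476
  d = 2: 𝟙(2) · σ(268/2) = 1 · 204 = 204
  d = 4: 𝟙(4) · σ(268/4) = 1 · 68 = 68
  d = 67: 𝟙(67) · σ(268/67) = 1 · 7 = 7
  d = 134: 𝟙(134) · σ(268/134) = 1 · 3 = 3
  d = 268: 𝟙(268) · σ(268/268) = 1 · 1 = 1
Summing: (𝟙 * σ)(268) = 476 + 204 + 68 + 7 + 3 + 1 = 759.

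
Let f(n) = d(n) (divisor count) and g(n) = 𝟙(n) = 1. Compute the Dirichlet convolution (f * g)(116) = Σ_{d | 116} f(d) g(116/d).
(d * 𝟙)(116) = 18

Divisors of 116: [1, 2, 4, 29, 58, 116]. For each d | 116:
  d = 1: d(1) · 𝟙(116/1) = 1 · 1 = 1
  d = 2: d(2) · 𝟙(116/2) = 2 · 1 = 2
  d = 4: d(4) · 𝟙(116/4) = 3 · 1 = 3
  d = 29: d(29) · 𝟙(116/29) = 2 · 1 = 2
  d = 58: d(58) · 𝟙(116/58) = 4 · 1 = 4
  d = 116: d(116) · 𝟙(116/116) = 6 · 1 = 6
Summing: (d * 𝟙)(116) = 1 + 2 + 3 + 2 + 4 + 6 = 18.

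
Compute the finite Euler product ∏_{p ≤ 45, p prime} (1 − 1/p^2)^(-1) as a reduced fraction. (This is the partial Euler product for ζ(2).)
∏ = 1688189817927745147112851/1030750286035260801024000

The primes p ≤ 45 are [2, 3, 5, 7, 11, 13, 17, 19, 23, 29, 31, 37, 41, 43]. For each prime, (1 − 1/p^2)^(-1) = p^2 / (p^2 − 1). The product is (1 − 1/2^2)^(-1), (1 − 1/3^2)^(-1), (1 − 1/5^2)^(-1), (1 − 1/7^2)^(-1), (1 − 1/11^2)^(-1), (1 − 1/13^2)^(-1), (1 − 1/17^2)^(-1), (1 − 1/19^2)^(-1), (1 − 1/23^2)^(-1), (1 − 1/29^2)^(-1), (1 − 1/31^2)^(-1), (1 − 1/37^2)^(-1), (1 − 1/41^2)^(-1), (1 − 1/43^2)^(-1) = ∏ p^2 / (p^2 − 1) = 1688189817927745147112851/1030750286035260801024000.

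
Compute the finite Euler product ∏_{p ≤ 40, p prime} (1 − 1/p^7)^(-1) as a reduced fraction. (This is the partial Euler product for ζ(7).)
∏ = 390612576496222063474132638651406606464249171649995563732972174614898335928125/387378248056510136247638717957281013418108703654497719879651674737546587052032

The primes p ≤ 40 are [2, 3, 5, 7, 11, 13, 17, 19, 23, 29, 31, 37]. For each prime, (1 − 1/p^7)^(-1) = p^7 / (p^7 − 1). The product is (1 − 1/2^7)^(-1), (1 − 1/3^7)^(-1), (1 − 1/5^7)^(-1), (1 − 1/7^7)^(-1), (1 − 1/11^7)^(-1), (1 − 1/13^7)^(-1), (1 − 1/17^7)^(-1), (1 − 1/19^7)^(-1), (1 − 1/23^7)^(-1), (1 − 1/29^7)^(-1), (1 − 1/31^7)^(-1), (1 − 1/37^7)^(-1) = ∏ p^7 / (p^7 − 1) = 390612576496222063474132638651406606464249171649995563732972174614898335928125/387378248056510136247638717957281013418108703654497719879651674737546587052032.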